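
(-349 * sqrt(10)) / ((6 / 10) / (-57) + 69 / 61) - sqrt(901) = -2022455 * sqrt(10) / 6494 - sqrt(901) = -1014.86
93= 93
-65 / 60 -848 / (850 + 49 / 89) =-629917 / 302796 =-2.08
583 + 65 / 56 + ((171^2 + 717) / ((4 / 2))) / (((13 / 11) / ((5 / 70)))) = 1084345 / 728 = 1489.48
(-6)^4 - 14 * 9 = 1170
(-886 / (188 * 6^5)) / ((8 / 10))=-2215 / 2923776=-0.00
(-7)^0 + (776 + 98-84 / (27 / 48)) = 2177 / 3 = 725.67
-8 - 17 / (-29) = -215 / 29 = -7.41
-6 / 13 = -0.46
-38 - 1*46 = -84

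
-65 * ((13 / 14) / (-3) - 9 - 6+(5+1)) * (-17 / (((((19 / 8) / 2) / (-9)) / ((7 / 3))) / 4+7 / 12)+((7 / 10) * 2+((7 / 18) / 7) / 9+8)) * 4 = -49524.14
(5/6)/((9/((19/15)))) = 0.12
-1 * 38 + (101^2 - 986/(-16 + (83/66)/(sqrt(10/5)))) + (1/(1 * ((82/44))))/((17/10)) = 5401308 * sqrt(2)/2223383 + 15845865457137/1549697951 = 10228.57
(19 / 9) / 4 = 19 / 36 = 0.53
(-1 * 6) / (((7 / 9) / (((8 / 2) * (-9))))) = 1944 / 7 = 277.71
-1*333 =-333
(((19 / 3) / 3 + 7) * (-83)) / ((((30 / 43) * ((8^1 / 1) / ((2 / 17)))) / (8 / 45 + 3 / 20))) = -5.22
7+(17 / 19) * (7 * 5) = 728 / 19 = 38.32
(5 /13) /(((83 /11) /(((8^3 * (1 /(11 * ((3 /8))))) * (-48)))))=-327680 /1079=-303.69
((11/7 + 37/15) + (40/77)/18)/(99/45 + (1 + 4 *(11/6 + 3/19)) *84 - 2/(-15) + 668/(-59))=15797132/2890141485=0.01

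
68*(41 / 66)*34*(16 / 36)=189584 / 297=638.33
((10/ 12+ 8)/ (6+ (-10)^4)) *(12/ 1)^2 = 636/ 5003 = 0.13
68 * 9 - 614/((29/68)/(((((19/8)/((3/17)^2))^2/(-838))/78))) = 909090507995/1228320288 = 740.11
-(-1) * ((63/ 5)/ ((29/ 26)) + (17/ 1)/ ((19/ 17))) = 73027/ 2755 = 26.51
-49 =-49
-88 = -88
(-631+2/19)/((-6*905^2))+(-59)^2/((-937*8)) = -162463556149/349946449800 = -0.46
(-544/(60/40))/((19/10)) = -10880/57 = -190.88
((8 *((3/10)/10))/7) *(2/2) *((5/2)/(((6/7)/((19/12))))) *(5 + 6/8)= 437/480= 0.91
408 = 408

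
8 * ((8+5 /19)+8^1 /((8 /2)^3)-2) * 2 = 1942 /19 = 102.21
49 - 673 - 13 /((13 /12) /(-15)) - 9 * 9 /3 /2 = -915 /2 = -457.50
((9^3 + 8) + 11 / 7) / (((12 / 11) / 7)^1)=28435 / 6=4739.17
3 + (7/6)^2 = 157/36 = 4.36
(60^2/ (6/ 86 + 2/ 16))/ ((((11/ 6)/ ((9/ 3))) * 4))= 5572800/ 737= 7561.47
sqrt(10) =3.16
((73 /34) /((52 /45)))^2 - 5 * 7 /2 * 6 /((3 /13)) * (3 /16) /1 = -255880635 /3125824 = -81.86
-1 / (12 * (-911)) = 1 / 10932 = 0.00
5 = 5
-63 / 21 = -3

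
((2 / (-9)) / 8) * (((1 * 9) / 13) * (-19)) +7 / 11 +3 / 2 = 1431 / 572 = 2.50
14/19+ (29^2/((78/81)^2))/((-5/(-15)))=34955537/12844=2721.55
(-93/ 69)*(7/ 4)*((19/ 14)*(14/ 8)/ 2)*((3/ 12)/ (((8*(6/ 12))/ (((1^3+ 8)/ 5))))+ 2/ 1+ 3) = -1686307/ 117760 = -14.32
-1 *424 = -424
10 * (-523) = -5230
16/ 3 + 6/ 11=194/ 33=5.88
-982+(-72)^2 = 4202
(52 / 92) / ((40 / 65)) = 169 / 184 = 0.92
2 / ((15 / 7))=14 / 15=0.93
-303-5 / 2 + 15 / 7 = -4247 / 14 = -303.36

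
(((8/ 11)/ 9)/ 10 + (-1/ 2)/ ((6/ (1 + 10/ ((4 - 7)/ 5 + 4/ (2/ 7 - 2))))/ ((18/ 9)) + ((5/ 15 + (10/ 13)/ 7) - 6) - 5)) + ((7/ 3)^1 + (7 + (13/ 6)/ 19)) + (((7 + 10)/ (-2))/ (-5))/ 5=14363526263/ 1460032200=9.84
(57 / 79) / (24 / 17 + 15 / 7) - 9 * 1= -97990 / 11139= -8.80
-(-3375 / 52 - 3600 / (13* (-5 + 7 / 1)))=10575 / 52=203.37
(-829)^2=687241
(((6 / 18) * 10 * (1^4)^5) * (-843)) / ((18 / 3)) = -1405 / 3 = -468.33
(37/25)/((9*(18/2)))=37/2025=0.02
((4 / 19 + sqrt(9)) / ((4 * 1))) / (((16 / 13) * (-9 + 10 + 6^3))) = 793 / 263872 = 0.00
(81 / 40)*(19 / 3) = 513 / 40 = 12.82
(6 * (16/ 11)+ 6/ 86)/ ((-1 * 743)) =-0.01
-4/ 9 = -0.44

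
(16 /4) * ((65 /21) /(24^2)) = 65 /3024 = 0.02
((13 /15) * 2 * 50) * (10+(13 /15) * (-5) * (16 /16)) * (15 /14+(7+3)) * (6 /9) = 685100 /189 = 3624.87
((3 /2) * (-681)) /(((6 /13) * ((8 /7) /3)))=-185913 /32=-5809.78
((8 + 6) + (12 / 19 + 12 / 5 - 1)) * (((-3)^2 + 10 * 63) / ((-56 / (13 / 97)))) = -12651561 / 516040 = -24.52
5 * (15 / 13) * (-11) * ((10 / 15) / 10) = -55 / 13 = -4.23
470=470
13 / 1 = 13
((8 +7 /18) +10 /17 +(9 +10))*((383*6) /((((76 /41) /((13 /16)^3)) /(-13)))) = -3839551851863 /15876096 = -241844.84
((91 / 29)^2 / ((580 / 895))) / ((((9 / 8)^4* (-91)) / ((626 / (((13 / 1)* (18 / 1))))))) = -401601536 / 1440146061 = -0.28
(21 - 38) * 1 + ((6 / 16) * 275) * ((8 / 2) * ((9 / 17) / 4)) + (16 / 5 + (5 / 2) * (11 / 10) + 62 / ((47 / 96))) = 5439077 / 31960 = 170.18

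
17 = 17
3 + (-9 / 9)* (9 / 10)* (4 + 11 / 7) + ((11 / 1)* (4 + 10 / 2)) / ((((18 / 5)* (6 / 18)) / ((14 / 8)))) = 39861 / 280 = 142.36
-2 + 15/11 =-7/11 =-0.64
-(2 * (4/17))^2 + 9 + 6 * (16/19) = 75947/5491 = 13.83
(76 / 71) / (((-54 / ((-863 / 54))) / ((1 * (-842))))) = -13806274 / 51759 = -266.74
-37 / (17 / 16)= -592 / 17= -34.82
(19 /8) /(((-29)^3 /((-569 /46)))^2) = 6151459 /10069169177888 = 0.00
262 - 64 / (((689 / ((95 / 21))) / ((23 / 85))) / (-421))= 76219454 / 245973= 309.87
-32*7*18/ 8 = -504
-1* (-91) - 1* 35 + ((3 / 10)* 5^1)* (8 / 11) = 628 / 11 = 57.09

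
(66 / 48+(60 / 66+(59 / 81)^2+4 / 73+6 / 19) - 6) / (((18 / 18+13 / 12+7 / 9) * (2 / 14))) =-15778636307 / 2291204718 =-6.89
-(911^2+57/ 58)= -48135475/ 58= -829921.98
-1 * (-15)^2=-225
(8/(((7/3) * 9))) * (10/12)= 20/63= 0.32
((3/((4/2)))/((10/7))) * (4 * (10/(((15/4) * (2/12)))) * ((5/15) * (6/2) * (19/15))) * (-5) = -2128/5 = -425.60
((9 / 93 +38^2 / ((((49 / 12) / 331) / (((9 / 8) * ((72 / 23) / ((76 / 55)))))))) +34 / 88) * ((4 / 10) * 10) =458591100853 / 384307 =1193293.65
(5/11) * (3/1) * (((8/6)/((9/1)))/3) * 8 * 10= 1600/297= 5.39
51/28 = 1.82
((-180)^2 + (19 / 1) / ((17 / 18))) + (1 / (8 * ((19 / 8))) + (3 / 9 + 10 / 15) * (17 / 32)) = 335100371 / 10336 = 32420.70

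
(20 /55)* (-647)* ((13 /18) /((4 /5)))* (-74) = 1556035 /99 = 15717.53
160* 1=160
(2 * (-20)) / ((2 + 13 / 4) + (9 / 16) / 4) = -512 / 69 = -7.42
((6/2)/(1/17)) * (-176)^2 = 1579776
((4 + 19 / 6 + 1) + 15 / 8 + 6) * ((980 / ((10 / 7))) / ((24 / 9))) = 132055 / 32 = 4126.72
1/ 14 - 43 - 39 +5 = -1077/ 14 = -76.93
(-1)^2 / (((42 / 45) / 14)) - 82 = -67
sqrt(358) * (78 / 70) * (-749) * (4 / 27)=-5564 * sqrt(358) / 45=-2339.46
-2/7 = -0.29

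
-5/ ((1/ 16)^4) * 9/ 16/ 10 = -18432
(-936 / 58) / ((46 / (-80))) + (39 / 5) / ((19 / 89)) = 4093557 / 63365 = 64.60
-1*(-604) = 604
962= 962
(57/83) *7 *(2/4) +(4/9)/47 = 169441/70218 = 2.41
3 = 3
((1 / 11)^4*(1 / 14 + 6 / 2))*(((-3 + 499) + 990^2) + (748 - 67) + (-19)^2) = 3015031 / 14641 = 205.93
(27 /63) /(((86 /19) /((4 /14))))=57 /2107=0.03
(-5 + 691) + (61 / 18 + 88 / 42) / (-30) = 2592389 / 3780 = 685.82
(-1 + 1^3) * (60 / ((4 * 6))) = 0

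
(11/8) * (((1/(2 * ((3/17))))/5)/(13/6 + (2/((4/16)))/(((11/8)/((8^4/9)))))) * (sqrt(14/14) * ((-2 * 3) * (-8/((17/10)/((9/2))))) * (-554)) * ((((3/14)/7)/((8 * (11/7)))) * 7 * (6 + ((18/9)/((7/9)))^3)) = -2920960845/359955862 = -8.11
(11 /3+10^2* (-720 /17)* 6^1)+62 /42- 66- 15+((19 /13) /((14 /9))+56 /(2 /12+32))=-15218128851 /597142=-25484.94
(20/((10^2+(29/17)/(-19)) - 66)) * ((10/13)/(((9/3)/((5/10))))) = 32300/427167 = 0.08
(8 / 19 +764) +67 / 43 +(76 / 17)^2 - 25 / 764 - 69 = 129327714935 / 180390332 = 716.93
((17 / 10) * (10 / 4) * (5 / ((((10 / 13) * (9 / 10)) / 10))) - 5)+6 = 5543 / 18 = 307.94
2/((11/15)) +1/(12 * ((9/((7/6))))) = 2.74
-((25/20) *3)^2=-225/16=-14.06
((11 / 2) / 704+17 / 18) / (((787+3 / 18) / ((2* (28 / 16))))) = 7679 / 1813632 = 0.00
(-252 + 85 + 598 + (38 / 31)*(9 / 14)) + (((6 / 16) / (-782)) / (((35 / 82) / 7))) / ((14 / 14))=431.78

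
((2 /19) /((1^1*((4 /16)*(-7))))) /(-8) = 1 /133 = 0.01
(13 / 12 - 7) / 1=-71 / 12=-5.92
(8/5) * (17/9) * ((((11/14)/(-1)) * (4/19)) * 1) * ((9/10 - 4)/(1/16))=742016/29925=24.80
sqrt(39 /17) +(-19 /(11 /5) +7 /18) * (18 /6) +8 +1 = -1039 /66 +sqrt(663) /17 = -14.23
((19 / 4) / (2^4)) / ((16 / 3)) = 57 / 1024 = 0.06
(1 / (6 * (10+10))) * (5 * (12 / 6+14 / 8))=5 / 32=0.16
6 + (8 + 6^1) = 20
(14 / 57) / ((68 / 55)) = 385 / 1938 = 0.20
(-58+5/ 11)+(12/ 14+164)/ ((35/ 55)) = 108617/ 539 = 201.52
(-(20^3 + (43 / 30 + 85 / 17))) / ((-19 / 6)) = 240193 / 95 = 2528.35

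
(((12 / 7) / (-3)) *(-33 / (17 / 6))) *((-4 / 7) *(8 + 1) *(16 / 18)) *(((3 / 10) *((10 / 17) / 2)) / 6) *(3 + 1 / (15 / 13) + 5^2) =-914496 / 70805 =-12.92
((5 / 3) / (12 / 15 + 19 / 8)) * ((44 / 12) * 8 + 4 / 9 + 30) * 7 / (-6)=-376600 / 10287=-36.61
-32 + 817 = 785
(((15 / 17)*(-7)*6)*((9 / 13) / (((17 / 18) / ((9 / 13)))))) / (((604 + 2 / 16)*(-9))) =30240 / 8742539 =0.00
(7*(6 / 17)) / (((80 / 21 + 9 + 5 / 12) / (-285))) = -1005480 / 18887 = -53.24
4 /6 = 2 /3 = 0.67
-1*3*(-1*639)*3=5751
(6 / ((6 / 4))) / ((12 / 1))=1 / 3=0.33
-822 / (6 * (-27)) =137 / 27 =5.07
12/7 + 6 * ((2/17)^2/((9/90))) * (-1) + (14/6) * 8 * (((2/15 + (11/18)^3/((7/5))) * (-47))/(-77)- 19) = -85266646007/243336555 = -350.41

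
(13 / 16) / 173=13 / 2768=0.00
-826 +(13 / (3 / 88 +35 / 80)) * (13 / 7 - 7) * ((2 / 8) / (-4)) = -474758 / 581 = -817.14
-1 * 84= -84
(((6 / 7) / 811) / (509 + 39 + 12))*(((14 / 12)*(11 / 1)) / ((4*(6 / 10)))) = 11 / 1089984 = 0.00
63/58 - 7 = -5.91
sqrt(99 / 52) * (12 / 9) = 2 * sqrt(143) / 13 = 1.84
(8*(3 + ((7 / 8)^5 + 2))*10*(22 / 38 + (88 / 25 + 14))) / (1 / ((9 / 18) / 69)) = 1553022259 / 26849280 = 57.84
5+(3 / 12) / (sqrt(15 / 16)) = sqrt(15) / 15+5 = 5.26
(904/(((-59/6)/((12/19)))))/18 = -3616/1121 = -3.23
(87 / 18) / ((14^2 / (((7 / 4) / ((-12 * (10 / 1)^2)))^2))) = 29 / 552960000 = 0.00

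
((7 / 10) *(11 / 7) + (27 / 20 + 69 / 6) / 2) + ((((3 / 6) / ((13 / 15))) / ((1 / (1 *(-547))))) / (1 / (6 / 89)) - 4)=-821463 / 46280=-17.75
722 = 722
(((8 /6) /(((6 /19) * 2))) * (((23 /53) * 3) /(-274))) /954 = -437 /41561964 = -0.00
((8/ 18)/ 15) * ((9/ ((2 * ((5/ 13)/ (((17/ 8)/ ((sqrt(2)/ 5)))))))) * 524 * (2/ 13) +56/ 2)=112/ 135 +2227 * sqrt(2)/ 15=210.79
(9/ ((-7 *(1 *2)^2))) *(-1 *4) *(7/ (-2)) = -4.50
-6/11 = -0.55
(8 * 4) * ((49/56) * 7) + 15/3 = 201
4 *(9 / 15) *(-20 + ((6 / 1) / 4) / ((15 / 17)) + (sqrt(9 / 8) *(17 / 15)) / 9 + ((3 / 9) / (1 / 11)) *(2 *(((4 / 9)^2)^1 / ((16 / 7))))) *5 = -85858 / 405 + 17 *sqrt(2) / 15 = -210.39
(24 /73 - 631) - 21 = -47572 /73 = -651.67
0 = 0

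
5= 5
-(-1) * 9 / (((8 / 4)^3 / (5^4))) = 5625 / 8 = 703.12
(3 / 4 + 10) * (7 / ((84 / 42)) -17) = -1161 / 8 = -145.12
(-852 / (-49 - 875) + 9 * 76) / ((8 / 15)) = 791085 / 616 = 1284.23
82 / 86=41 / 43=0.95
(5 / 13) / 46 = 5 / 598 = 0.01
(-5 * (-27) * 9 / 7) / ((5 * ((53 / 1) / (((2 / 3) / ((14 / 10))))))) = 810 / 2597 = 0.31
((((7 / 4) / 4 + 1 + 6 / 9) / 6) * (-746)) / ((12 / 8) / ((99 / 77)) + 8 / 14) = -150.52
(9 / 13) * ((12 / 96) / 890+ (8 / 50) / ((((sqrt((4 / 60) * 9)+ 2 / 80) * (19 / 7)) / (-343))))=140691843 / 240933680 - 790272 * sqrt(15) / 169195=-17.51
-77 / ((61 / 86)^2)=-153.05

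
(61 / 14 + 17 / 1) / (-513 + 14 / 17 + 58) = -5083 / 108094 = -0.05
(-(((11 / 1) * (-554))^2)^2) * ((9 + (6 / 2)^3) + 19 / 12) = -155498552307248524 / 3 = -51832850769082841.33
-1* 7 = -7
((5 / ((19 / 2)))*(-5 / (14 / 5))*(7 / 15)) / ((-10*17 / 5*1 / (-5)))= -125 / 1938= -0.06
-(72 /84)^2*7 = -36 /7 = -5.14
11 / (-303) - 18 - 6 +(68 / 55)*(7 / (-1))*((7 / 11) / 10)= -22535873 / 916575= -24.59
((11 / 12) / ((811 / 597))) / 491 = 0.00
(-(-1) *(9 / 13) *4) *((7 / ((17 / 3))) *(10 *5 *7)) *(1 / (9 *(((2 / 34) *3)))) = 9800 / 13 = 753.85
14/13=1.08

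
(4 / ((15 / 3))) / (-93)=-4 / 465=-0.01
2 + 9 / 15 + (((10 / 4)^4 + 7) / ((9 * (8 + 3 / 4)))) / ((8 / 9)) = 3649 / 1120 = 3.26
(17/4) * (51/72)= 289/96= 3.01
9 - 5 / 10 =17 / 2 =8.50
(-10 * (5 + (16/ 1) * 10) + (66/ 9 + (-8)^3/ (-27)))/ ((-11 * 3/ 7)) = 344.42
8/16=1/2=0.50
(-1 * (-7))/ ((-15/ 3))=-7/ 5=-1.40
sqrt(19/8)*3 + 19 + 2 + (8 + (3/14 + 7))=3*sqrt(38)/4 + 507/14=40.84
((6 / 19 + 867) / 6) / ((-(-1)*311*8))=0.06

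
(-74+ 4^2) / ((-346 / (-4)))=-116 / 173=-0.67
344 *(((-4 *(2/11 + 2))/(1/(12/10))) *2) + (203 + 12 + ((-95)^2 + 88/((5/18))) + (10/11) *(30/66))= 1422946/605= 2351.98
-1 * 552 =-552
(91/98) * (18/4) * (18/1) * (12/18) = 351/7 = 50.14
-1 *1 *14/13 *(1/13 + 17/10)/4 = -1617/3380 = -0.48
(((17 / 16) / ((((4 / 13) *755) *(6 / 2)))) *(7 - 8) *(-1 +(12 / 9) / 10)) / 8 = 2873 / 17395200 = 0.00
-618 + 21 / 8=-4923 / 8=-615.38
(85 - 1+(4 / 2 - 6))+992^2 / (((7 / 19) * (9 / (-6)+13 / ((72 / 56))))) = 10859248 / 35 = 310264.23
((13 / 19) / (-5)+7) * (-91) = -624.55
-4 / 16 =-1 / 4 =-0.25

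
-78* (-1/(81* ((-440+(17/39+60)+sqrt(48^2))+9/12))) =-1352/464463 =-0.00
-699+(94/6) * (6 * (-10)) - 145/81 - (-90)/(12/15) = -247583/162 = -1528.29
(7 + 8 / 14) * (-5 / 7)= -265 / 49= -5.41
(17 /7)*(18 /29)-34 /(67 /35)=-221068 /13601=-16.25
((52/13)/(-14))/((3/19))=-38/21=-1.81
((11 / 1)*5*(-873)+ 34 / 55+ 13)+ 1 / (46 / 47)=-121440911 / 2530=-48000.36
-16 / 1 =-16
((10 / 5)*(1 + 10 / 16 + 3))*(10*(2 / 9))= 185 / 9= 20.56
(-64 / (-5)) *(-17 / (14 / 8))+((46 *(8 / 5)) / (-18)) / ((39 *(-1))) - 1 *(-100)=-24.24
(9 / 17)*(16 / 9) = 16 / 17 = 0.94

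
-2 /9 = -0.22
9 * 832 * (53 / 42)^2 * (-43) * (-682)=17134360672 / 49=349680830.04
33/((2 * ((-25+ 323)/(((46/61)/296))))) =759/5380688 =0.00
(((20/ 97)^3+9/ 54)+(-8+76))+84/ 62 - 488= -71038240301/ 169757178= -418.47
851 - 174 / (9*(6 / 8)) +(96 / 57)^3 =51236705 / 61731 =830.00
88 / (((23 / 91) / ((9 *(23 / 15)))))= 4804.80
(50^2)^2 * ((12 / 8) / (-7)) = -9375000 / 7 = -1339285.71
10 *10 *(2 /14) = 100 /7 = 14.29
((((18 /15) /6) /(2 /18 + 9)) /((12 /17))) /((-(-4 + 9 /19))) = 969 /109880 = 0.01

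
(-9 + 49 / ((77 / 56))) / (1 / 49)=14357 / 11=1305.18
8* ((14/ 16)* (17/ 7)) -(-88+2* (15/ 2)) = 90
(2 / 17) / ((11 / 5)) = 10 / 187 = 0.05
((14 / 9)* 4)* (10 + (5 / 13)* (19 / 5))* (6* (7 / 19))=157.65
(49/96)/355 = 49/34080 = 0.00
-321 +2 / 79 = -25357 / 79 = -320.97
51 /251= 0.20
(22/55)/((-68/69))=-69/170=-0.41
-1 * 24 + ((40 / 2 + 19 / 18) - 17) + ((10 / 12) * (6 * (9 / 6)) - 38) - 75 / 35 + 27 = -1612 / 63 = -25.59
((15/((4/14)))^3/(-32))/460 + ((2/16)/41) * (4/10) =-9.83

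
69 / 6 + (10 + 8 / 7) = 317 / 14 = 22.64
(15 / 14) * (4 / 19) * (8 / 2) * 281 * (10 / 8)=42150 / 133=316.92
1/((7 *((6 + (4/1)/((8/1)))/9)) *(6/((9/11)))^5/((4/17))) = 0.00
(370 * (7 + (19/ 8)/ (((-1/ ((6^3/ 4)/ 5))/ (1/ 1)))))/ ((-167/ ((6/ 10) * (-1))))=-41403/ 1670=-24.79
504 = 504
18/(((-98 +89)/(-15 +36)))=-42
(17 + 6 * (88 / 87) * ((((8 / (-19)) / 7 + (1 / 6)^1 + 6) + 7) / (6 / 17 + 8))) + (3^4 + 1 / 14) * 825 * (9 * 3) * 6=8901579898654 / 821541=10835222.95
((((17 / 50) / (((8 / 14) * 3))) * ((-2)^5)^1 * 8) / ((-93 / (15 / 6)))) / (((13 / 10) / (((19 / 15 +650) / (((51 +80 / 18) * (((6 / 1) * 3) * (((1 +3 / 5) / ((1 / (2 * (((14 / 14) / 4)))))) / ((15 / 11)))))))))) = 23250220 / 19908603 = 1.17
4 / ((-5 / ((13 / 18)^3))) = -2197 / 7290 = -0.30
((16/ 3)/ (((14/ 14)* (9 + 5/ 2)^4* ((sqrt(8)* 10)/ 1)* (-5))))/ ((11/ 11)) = -0.00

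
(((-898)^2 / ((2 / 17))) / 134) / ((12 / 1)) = 3427217 / 804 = 4262.71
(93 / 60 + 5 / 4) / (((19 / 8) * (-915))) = -112 / 86925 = -0.00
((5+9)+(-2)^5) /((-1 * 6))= 3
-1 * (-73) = 73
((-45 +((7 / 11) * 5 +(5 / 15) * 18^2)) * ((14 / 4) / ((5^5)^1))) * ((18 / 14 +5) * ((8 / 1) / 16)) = 728 / 3125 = 0.23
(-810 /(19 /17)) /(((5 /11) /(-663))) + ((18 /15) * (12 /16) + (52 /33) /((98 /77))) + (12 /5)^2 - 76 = 21087809467 /19950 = 1057033.06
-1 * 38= -38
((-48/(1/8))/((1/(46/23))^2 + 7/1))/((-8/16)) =3072/29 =105.93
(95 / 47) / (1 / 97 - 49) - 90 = -20110175 / 223344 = -90.04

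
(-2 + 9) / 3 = 7 / 3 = 2.33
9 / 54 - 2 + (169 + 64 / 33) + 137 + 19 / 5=102269 / 330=309.91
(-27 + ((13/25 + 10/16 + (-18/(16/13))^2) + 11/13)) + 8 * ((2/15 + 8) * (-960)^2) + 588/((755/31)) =188340123020371/3140800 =59965653.02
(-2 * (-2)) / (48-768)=-1 / 180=-0.01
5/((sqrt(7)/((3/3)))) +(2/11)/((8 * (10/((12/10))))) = 3/1100 +5 * sqrt(7)/7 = 1.89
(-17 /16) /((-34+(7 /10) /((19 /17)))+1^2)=1615 /49208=0.03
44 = 44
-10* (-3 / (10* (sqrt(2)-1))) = 7.24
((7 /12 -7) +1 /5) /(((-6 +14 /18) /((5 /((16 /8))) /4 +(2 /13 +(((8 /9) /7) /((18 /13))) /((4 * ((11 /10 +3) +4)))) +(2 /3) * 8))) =7.28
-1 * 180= -180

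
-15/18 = -5/6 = -0.83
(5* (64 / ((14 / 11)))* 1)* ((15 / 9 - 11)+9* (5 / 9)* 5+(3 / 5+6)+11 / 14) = 852016 / 147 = 5796.03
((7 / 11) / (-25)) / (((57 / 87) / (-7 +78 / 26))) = 812 / 5225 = 0.16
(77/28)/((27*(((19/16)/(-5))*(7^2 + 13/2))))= -440/56943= -0.01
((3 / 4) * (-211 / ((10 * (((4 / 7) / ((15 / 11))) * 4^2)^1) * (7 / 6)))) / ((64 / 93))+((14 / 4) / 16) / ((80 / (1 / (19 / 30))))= -10051815 / 3424256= -2.94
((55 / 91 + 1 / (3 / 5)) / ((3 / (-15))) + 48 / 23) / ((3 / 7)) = -58196 / 2691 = -21.63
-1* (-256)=256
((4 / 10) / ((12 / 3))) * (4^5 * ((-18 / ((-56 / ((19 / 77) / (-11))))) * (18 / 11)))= -393984 / 326095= -1.21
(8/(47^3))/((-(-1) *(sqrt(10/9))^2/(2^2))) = 144/519115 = 0.00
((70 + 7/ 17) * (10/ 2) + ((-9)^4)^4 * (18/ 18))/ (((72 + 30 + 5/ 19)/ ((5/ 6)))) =15100095894746.81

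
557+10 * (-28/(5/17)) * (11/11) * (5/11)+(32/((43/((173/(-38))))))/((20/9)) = 5515687/44935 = 122.75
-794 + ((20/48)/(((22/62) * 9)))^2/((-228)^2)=-58253641333799/73367306496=-794.00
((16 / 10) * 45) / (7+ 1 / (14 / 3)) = 1008 / 101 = 9.98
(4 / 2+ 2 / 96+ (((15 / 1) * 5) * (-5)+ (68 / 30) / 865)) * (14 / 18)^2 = -1264688873 / 5605200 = -225.63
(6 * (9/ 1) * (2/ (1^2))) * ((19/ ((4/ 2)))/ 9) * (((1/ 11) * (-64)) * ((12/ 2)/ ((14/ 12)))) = -262656/ 77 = -3411.12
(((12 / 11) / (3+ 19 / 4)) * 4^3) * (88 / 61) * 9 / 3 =73728 / 1891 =38.99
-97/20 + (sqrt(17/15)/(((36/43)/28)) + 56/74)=-3029/740 + 301 *sqrt(255)/135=31.51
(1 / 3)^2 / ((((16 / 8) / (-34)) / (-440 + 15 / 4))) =29665 / 36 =824.03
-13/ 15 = -0.87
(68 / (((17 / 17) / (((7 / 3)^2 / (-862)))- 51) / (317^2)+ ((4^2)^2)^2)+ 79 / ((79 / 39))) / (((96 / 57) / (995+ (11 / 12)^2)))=34290708895009853711 / 1486986383642112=23060.54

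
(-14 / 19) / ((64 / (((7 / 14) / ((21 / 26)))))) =-13 / 1824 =-0.01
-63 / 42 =-3 / 2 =-1.50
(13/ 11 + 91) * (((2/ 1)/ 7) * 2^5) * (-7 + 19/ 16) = -377208/ 77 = -4898.81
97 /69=1.41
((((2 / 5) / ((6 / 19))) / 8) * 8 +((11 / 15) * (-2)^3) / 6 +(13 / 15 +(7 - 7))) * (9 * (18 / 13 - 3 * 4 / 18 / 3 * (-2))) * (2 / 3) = 1712 / 135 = 12.68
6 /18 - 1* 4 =-11 /3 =-3.67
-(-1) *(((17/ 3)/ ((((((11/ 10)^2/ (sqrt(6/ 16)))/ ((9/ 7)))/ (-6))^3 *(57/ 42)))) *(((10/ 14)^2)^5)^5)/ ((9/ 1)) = -1651079273301547800656408071517944335937500000 *sqrt(6)/ 2966250282887685154297135298650934879423078386540459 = -0.00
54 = 54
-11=-11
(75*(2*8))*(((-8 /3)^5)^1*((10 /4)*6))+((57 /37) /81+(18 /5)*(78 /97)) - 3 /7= -2744098736956 /1130535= -2427256.77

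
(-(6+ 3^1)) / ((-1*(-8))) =-9 / 8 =-1.12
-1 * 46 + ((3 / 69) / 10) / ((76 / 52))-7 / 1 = -231597 / 4370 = -53.00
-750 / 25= -30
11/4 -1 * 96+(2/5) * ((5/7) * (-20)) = -2771/28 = -98.96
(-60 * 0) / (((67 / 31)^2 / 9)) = 0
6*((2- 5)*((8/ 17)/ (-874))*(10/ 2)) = 360/ 7429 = 0.05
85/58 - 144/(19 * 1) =-6737/1102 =-6.11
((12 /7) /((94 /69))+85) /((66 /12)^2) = 113516 /39809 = 2.85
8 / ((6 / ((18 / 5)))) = 24 / 5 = 4.80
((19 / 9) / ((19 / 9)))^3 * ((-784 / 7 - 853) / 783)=-965 / 783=-1.23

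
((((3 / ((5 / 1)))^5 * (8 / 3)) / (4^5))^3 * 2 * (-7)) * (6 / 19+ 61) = -866780271 / 121600000000000000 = -0.00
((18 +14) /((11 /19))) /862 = 304 /4741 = 0.06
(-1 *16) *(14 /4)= -56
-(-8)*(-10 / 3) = -80 / 3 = -26.67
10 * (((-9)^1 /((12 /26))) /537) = -65 /179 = -0.36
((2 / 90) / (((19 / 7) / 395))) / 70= 79 / 1710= 0.05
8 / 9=0.89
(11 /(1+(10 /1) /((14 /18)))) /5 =77 /485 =0.16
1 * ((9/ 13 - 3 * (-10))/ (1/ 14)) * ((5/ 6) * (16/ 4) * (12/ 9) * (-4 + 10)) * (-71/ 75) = -10847.34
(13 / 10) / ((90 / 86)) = 559 / 450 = 1.24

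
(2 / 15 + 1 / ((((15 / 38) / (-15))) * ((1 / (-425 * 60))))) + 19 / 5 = 14535059 / 15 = 969003.93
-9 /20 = -0.45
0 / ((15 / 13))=0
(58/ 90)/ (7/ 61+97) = 1769/ 266580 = 0.01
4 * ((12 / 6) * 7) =56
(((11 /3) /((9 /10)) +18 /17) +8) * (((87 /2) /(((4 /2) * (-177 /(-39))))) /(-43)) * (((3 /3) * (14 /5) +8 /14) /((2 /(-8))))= 19.74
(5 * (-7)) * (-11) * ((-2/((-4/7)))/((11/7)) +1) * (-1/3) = -2485/6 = -414.17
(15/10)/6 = 1/4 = 0.25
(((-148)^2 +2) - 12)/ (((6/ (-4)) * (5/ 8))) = -116768/ 5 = -23353.60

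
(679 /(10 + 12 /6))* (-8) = -1358 /3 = -452.67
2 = 2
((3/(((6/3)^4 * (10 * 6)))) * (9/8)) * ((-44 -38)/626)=-369/801280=-0.00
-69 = -69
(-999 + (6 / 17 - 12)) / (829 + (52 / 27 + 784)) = -463887 / 741251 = -0.63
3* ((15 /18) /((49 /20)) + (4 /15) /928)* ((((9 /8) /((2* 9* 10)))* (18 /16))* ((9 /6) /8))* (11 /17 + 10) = 283685463 /19789414400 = 0.01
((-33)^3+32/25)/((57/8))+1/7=-50308583/9975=-5043.47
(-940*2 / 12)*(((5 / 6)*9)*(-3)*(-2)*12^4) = -146188800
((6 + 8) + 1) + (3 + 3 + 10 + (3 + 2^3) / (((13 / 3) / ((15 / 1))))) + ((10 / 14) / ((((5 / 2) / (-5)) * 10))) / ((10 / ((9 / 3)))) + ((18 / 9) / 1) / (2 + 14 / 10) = 1077057 / 15470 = 69.62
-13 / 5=-2.60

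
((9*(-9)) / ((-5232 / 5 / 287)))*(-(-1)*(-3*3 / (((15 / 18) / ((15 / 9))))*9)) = -3138345 / 872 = -3599.02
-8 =-8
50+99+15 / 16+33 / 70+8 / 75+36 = 1566731 / 8400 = 186.52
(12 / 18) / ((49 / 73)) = 146 / 147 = 0.99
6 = 6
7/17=0.41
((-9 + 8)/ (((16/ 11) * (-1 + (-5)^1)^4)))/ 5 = -11/ 103680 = -0.00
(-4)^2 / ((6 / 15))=40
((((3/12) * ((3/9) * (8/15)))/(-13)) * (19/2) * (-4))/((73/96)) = 2432/14235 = 0.17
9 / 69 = 3 / 23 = 0.13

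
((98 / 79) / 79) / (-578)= -49 / 1803649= -0.00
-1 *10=-10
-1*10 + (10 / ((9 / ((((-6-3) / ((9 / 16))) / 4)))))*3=-70 / 3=-23.33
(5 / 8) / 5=1 / 8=0.12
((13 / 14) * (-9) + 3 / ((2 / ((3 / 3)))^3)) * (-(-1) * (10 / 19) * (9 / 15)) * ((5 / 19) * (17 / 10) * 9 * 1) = -205173 / 20216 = -10.15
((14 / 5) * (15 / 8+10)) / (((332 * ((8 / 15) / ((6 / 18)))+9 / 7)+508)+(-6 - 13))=4655 / 143008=0.03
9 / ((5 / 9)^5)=531441 / 3125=170.06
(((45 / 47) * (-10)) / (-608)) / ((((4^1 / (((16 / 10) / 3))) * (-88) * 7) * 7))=-15 / 30804928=-0.00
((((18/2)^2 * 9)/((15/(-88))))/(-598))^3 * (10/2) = 1222297293888/668272475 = 1829.04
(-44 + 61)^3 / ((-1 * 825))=-4913 / 825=-5.96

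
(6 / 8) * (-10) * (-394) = 2955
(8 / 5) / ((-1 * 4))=-2 / 5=-0.40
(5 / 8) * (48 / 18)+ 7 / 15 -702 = -10498 / 15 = -699.87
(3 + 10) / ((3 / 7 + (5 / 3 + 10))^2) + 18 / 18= 70249 / 64516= 1.09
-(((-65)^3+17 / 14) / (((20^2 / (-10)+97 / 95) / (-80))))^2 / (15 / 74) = -3159084766145554768000 / 2015694723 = -1567243655549.10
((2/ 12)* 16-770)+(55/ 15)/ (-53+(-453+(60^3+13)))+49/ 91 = -2148245564/ 2801591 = -766.79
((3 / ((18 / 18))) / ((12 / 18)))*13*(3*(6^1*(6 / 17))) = 6318 / 17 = 371.65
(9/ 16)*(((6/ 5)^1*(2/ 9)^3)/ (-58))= -0.00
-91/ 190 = -0.48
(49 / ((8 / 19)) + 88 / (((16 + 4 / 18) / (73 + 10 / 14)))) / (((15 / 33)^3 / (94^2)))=6205039026791 / 127750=48571734.06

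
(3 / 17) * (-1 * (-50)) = 150 / 17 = 8.82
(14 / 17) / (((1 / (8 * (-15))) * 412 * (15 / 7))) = -196 / 1751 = -0.11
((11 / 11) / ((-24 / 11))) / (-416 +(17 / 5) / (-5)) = 25 / 22728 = 0.00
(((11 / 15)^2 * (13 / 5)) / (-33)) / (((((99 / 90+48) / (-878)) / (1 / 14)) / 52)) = 6528808 / 2319975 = 2.81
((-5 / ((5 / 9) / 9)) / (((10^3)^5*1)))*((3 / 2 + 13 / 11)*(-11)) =4779 / 2000000000000000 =0.00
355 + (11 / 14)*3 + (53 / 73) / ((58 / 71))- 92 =3945498 / 14819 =266.25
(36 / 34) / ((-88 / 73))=-657 / 748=-0.88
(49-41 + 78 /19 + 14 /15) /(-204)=-929 /14535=-0.06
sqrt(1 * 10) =sqrt(10) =3.16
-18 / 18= -1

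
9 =9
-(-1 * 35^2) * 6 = 7350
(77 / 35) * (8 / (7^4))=88 / 12005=0.01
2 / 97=0.02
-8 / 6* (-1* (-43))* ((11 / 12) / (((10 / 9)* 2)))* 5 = -473 / 4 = -118.25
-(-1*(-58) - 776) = 718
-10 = -10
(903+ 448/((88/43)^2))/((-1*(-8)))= 61103/484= 126.25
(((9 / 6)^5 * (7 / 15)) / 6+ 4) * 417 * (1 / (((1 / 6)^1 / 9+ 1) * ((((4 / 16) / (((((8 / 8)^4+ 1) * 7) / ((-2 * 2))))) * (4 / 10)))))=-115776297 / 1760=-65781.99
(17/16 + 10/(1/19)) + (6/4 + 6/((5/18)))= 17133/80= 214.16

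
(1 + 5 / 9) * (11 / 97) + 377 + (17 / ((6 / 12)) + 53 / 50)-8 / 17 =411.77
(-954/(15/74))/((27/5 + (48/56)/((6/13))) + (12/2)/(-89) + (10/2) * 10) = -2443406/29691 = -82.29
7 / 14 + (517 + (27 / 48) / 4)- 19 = 31913 / 64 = 498.64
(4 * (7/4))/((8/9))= 63/8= 7.88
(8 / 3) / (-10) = -4 / 15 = -0.27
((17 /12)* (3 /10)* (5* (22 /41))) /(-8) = -187 /1312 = -0.14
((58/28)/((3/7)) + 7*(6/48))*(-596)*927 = -6307617/2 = -3153808.50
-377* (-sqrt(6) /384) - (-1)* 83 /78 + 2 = 377* sqrt(6) /384 + 239 /78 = 5.47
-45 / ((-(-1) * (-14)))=45 / 14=3.21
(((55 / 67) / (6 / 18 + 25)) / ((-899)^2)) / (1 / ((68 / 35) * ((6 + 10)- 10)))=3366 / 7201879111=0.00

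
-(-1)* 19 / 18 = 19 / 18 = 1.06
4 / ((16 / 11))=2.75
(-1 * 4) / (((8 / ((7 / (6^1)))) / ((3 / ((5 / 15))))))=-5.25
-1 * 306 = -306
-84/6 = -14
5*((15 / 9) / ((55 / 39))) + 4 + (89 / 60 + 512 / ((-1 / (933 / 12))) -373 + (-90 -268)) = -26748221 / 660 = -40527.61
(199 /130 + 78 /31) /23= 16309 /92690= 0.18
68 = 68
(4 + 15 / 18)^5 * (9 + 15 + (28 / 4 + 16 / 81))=51831673523 / 629856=82291.31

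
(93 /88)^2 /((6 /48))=8649 /968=8.93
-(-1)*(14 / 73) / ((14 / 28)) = 28 / 73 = 0.38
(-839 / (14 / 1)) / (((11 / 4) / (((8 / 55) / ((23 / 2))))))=-26848 / 97405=-0.28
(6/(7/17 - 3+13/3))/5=306/445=0.69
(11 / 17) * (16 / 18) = 88 / 153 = 0.58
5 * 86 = 430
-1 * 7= -7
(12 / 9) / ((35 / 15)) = 4 / 7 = 0.57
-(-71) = 71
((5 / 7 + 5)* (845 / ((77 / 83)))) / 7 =2805400 / 3773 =743.55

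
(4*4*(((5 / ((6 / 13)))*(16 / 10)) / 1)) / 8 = 104 / 3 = 34.67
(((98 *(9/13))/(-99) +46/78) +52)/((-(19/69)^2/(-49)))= 1731548721/51623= 33542.19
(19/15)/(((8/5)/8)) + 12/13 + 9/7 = 8.54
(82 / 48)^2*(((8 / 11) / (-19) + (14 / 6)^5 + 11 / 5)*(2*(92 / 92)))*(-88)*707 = -5381453449421 / 207765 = -25901636.22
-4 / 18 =-2 / 9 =-0.22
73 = 73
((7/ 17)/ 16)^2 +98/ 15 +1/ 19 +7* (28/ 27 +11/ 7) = 4714978037/ 189768960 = 24.85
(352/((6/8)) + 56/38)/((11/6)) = 53672/209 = 256.80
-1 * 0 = 0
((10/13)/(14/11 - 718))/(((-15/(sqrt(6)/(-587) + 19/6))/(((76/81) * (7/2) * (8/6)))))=55594/56037501 - 5852 * sqrt(6)/10964671029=0.00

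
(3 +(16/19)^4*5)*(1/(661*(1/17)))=12216931/86142181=0.14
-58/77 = -0.75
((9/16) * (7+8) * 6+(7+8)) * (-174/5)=-9135/4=-2283.75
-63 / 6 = -21 / 2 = -10.50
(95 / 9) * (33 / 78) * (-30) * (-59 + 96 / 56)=2095225 / 273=7674.82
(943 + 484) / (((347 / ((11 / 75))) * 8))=15697 / 208200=0.08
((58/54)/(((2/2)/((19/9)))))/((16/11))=1.56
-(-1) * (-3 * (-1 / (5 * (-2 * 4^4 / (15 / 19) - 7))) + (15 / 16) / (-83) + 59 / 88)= 0.66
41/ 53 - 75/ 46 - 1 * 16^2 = -626217/ 2438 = -256.86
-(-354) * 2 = 708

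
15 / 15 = 1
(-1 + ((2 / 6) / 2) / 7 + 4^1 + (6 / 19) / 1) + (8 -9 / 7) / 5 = 2669 / 570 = 4.68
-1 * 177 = -177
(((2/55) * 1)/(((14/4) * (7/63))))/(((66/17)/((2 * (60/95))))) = 2448/80465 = 0.03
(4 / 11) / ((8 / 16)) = 8 / 11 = 0.73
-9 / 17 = -0.53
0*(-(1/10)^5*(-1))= 0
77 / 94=0.82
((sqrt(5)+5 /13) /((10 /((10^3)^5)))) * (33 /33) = 500000000000000 /13+100000000000000 * sqrt(5) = 262068336211517.43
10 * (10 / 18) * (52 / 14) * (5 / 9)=6500 / 567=11.46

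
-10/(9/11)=-110/9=-12.22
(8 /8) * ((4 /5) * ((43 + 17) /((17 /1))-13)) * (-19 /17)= 12236 /1445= 8.47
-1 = -1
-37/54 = -0.69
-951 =-951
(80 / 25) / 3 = 16 / 15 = 1.07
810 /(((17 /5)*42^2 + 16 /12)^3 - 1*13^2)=2733750 /728611268545529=0.00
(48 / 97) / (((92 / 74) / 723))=642024 / 2231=287.77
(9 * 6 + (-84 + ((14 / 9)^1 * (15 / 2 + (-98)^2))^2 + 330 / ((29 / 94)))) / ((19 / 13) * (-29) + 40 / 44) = -75088679531437 / 13931919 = -5389686.77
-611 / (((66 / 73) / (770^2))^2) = -2364854739747500 / 9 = -262761637749722.22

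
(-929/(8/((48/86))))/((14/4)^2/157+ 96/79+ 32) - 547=-12996305249/23674983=-548.95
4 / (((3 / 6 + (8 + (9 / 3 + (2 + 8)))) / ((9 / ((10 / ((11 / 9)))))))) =0.20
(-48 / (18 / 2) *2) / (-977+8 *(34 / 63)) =672 / 61279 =0.01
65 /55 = 13 /11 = 1.18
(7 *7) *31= 1519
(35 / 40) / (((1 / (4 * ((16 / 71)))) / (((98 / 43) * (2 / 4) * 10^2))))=274400 / 3053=89.88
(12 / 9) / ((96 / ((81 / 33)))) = 3 / 88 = 0.03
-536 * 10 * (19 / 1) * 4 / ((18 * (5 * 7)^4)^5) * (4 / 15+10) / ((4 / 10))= -28006 / 38514711101594851742191314697265625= -0.00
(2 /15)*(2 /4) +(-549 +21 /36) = -10967 /20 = -548.35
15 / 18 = 5 / 6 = 0.83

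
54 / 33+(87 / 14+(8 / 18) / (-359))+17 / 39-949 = -6084977233 / 6468462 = -940.71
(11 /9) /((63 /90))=110 /63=1.75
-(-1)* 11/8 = 11/8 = 1.38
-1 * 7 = -7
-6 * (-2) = 12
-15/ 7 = -2.14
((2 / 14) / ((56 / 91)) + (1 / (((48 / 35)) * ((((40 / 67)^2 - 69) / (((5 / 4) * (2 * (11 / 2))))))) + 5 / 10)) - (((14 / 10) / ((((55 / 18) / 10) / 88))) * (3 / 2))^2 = -3787142390045579 / 10353537600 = -365782.45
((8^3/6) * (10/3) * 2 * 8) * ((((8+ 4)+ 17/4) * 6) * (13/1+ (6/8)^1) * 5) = 91520000/3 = 30506666.67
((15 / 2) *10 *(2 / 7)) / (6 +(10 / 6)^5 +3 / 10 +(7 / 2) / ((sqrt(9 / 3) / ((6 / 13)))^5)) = 2339562758768121919500 / 2091889908019918289983 -47356877571120000 *sqrt(3) / 298841415431416898569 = 1.12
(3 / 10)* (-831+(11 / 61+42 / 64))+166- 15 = -1913917 / 19520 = -98.05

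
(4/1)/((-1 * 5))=-4/5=-0.80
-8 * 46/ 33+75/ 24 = -2119/ 264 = -8.03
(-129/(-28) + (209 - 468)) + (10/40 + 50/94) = -83438/329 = -253.61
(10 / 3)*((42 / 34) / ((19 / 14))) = 980 / 323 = 3.03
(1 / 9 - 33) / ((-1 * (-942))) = -0.03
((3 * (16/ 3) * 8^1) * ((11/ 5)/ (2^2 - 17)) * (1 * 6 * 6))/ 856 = -6336/ 6955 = -0.91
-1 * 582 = -582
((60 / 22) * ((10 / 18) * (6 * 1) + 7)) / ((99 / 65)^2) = 1309750 / 107811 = 12.15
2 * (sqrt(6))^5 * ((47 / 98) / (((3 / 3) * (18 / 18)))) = 1692 * sqrt(6) / 49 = 84.58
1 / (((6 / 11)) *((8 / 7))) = 77 / 48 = 1.60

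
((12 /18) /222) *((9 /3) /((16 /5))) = 5 /1776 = 0.00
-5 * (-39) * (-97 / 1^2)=-18915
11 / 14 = 0.79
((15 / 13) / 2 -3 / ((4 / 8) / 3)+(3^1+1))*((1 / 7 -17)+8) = 118.89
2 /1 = 2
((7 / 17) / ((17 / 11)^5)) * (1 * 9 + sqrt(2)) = 1127357 * sqrt(2) / 24137569 + 10146213 / 24137569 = 0.49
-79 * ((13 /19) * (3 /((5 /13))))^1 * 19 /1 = -40053 /5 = -8010.60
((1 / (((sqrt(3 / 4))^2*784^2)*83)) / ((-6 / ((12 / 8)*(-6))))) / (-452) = -0.00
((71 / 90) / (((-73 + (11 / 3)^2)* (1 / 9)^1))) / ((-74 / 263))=168057 / 396640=0.42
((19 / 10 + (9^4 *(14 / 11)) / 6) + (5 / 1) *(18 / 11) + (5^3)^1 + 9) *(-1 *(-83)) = 127472.15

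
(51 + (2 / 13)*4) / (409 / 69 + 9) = 46299 / 13390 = 3.46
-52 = -52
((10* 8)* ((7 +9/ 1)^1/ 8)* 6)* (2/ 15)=128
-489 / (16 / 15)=-7335 / 16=-458.44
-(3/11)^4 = -81/14641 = -0.01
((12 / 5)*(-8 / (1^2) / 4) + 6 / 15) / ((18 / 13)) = -143 / 45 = -3.18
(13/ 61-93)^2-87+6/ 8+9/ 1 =126992611/ 14884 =8532.16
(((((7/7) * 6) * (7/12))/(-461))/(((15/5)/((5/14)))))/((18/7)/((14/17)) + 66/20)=-1225/8704602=-0.00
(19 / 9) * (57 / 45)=361 / 135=2.67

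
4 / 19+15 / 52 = 493 / 988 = 0.50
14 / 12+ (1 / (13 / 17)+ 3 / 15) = 1043 / 390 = 2.67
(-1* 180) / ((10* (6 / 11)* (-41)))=33 / 41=0.80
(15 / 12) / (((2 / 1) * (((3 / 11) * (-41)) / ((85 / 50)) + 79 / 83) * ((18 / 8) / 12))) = -155210 / 261951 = -0.59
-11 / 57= -0.19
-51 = -51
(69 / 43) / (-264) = -23 / 3784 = -0.01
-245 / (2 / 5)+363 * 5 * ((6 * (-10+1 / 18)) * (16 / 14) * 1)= -1741295 / 14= -124378.21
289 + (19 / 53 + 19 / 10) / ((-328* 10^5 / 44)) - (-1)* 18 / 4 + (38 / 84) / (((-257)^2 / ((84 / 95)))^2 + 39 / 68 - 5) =293.50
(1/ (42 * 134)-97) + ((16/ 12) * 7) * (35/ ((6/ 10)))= 7554655/ 16884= 447.44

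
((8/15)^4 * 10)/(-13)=-8192/131625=-0.06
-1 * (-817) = 817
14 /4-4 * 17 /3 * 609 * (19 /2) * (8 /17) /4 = -30849 /2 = -15424.50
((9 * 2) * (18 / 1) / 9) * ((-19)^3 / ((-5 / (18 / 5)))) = 4444632 / 25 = 177785.28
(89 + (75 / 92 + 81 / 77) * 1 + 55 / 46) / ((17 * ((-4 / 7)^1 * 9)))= -217391 / 206448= -1.05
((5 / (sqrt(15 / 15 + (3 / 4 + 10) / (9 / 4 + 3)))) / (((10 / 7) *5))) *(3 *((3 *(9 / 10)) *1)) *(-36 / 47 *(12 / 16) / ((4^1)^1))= -15309 *sqrt(21) / 150400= -0.47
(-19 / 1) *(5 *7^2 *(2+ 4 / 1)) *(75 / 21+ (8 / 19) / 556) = -13868190 / 139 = -99771.15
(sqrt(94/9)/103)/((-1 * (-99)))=sqrt(94)/30591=0.00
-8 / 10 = -0.80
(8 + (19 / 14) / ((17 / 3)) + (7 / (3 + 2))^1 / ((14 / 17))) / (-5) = -5914 / 2975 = -1.99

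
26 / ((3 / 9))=78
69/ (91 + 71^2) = 69/ 5132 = 0.01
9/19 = 0.47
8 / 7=1.14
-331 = -331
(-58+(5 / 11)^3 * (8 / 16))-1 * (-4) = -143623 / 2662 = -53.95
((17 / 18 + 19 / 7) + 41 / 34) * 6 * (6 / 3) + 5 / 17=20945 / 357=58.67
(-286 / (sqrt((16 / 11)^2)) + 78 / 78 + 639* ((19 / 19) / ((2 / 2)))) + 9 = 3619 / 8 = 452.38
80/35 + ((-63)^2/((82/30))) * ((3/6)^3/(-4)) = -43.09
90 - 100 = -10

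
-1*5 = -5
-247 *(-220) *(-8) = -434720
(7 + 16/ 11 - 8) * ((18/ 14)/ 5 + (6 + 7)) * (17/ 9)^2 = 134096/ 6237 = 21.50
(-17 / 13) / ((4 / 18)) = -153 / 26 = -5.88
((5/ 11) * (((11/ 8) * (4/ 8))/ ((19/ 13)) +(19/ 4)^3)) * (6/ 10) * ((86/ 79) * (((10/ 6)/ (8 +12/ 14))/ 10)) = 39398793/ 65515648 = 0.60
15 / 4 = 3.75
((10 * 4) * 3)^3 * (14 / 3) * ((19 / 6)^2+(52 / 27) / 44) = 81216969.70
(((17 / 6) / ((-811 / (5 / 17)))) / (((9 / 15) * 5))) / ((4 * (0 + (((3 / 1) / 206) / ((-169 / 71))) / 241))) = 20975435 / 6218748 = 3.37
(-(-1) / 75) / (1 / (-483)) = -161 / 25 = -6.44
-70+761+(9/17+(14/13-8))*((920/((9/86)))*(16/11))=-197069619/2431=-81065.25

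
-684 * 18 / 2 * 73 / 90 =-24966 / 5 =-4993.20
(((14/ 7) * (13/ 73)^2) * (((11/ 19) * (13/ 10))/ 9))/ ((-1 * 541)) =-24167/ 2464955595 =-0.00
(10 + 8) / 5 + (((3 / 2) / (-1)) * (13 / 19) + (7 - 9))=109 / 190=0.57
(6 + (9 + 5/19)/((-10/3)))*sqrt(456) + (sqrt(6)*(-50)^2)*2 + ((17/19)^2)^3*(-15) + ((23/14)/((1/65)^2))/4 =612*sqrt(114)/95 + 4551407928215/2634569336 + 5000*sqrt(6) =14043.80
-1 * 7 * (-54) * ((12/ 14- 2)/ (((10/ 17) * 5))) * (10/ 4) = -1836/ 5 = -367.20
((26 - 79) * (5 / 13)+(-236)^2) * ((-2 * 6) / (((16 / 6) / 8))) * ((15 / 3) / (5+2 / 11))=-477696780 / 247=-1933995.06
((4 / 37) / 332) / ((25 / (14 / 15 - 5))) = -61 / 1151625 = -0.00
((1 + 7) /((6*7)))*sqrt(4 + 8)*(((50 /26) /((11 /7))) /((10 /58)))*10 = 11600*sqrt(3) /429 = 46.83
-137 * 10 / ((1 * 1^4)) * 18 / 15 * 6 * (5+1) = -59184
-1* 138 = -138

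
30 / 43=0.70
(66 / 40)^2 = 2.72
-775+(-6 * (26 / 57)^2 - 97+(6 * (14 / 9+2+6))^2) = 2413.86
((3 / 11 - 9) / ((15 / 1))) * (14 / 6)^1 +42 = 6706 / 165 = 40.64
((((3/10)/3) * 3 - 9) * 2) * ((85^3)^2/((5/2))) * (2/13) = -5249921257500/13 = -403840096730.77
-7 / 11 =-0.64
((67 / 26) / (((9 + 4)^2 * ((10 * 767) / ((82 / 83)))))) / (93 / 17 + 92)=46699 / 2317533505690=0.00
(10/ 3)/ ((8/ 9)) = 15/ 4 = 3.75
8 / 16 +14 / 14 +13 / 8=25 / 8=3.12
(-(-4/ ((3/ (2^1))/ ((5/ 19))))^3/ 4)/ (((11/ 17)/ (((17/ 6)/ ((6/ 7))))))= 8092000/ 18334107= 0.44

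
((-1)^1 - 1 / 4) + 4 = 11 / 4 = 2.75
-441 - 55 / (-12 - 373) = -440.86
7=7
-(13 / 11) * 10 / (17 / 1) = -130 / 187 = -0.70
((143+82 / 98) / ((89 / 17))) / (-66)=-59908 / 143913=-0.42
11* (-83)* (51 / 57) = -15521 / 19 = -816.89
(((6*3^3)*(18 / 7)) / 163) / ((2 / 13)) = 16.61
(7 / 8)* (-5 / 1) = -35 / 8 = -4.38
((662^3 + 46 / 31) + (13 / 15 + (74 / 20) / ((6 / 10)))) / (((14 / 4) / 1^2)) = 269809308961 / 3255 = 82890724.72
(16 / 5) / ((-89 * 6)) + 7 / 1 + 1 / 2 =20009 / 2670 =7.49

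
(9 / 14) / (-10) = -0.06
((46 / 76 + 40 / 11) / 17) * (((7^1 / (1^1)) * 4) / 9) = 0.78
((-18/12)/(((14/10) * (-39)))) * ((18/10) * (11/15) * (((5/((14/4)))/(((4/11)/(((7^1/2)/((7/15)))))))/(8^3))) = 5445/2609152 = 0.00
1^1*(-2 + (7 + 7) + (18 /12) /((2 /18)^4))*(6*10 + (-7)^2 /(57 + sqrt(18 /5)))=2162481955 /3606 - 321881*sqrt(10) /3606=599407.68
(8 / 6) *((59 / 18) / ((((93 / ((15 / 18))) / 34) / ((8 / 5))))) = 16048 / 7533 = 2.13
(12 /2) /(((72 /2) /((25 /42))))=25 /252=0.10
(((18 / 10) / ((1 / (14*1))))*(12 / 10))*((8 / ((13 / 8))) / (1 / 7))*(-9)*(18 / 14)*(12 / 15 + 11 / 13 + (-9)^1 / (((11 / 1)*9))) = -4358043648 / 232375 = -18754.36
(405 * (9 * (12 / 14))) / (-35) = -4374 / 49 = -89.27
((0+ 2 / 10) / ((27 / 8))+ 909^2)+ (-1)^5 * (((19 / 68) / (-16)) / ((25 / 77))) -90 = 606754753421 / 734400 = 826191.11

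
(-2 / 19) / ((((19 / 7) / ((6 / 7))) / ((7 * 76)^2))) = -9408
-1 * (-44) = 44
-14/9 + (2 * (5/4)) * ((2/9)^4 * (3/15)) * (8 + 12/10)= -50662/32805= -1.54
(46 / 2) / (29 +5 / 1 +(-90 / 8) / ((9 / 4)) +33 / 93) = 713 / 910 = 0.78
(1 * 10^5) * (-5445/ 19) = -544500000/ 19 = -28657894.74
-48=-48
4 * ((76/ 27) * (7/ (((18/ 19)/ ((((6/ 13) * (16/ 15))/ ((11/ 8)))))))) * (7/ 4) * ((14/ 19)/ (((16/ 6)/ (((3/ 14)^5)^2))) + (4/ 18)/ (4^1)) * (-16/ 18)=-29834581848233/ 11590004761335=-2.57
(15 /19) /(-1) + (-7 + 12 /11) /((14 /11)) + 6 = 151 /266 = 0.57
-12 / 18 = -2 / 3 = -0.67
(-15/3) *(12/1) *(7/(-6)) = 70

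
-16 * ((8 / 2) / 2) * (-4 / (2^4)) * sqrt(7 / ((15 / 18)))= 8 * sqrt(210) / 5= 23.19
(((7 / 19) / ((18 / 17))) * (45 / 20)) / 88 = 119 / 13376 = 0.01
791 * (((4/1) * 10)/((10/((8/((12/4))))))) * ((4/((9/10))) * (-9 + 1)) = -8099840/27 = -299994.07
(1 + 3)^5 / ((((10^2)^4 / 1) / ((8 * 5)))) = 32 / 78125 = 0.00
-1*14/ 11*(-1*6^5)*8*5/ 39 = 10150.49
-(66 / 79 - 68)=5306 / 79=67.16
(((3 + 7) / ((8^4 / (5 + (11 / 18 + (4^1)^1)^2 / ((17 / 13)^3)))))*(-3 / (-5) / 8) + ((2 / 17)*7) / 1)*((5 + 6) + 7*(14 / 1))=782879191645 / 8693415936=90.05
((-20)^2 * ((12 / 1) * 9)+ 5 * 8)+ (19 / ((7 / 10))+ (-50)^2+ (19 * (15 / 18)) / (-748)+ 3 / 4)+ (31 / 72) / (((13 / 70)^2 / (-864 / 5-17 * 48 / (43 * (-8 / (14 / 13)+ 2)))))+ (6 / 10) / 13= 946798689514213 / 21688506840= 43654.40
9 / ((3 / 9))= 27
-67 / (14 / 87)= -5829 / 14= -416.36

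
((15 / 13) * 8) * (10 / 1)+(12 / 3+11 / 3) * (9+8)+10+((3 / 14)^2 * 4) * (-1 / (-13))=444604 / 1911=232.66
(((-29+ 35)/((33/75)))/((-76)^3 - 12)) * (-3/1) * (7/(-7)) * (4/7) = -450/8450519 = -0.00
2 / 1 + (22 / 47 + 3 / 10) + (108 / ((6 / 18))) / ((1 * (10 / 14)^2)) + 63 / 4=3071723 / 4700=653.56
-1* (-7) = 7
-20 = -20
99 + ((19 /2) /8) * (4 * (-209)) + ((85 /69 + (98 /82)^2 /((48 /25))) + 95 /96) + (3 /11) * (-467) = -41569087243 /40828128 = -1018.15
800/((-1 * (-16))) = 50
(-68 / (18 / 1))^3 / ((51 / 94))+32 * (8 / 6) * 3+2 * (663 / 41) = 5466890 / 89667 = 60.97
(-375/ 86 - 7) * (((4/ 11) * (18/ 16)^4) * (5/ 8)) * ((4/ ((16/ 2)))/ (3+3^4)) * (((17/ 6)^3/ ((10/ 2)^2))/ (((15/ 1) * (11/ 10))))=-129600027/ 95475466240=-0.00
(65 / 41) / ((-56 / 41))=-1.16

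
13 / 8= 1.62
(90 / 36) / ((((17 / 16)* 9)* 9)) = 40 / 1377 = 0.03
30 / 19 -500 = -9470 / 19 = -498.42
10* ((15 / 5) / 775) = 6 / 155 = 0.04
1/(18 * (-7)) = -0.01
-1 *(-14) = 14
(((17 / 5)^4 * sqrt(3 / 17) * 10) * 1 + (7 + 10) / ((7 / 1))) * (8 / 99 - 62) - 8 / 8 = -12046676 * sqrt(51) / 2475 - 104903 / 693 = -34911.16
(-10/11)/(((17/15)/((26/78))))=-50/187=-0.27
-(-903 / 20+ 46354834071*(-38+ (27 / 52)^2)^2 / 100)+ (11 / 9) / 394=-5061896273813597777123 / 7670707200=-659899555781.98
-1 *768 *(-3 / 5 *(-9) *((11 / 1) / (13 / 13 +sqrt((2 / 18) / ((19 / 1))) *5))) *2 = -39004416 / 365 +684288 *sqrt(19) / 73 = -66001.93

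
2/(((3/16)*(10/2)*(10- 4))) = 16/45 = 0.36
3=3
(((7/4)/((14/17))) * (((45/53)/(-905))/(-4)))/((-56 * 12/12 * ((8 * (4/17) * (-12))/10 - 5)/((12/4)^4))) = 1053405/10606634752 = 0.00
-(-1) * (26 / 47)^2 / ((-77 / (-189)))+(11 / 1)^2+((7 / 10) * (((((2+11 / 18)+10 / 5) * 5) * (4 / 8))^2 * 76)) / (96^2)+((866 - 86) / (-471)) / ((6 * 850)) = 237259772221847563 / 1936530989015040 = 122.52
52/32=13/8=1.62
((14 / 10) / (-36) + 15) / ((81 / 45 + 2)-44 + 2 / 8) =-2693 / 7191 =-0.37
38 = 38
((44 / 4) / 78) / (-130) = -11 / 10140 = -0.00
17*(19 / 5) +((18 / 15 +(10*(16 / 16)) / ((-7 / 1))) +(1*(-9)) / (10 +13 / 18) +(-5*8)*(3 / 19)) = 7343421 / 128345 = 57.22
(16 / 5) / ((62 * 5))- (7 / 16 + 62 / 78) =-590983 / 483600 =-1.22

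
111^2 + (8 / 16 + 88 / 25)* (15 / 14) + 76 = 1736183 / 140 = 12401.31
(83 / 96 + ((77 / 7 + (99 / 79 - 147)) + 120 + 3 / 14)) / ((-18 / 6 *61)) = 0.07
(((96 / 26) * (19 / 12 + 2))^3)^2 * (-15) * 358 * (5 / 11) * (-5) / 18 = 3637137098.71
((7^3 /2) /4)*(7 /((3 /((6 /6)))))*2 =2401 /12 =200.08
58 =58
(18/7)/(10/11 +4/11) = 99/49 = 2.02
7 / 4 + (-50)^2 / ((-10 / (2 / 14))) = -951 / 28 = -33.96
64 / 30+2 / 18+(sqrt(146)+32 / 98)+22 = sqrt(146)+54179 / 2205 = 36.65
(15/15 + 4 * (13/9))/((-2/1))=-61/18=-3.39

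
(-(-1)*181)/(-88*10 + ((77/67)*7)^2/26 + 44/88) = -10562617/51179721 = -0.21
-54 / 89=-0.61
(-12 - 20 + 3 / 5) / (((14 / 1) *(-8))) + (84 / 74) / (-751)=4339039 / 15560720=0.28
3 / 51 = 1 / 17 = 0.06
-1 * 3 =-3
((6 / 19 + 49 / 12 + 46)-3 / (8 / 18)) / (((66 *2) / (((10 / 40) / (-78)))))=-311 / 293436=-0.00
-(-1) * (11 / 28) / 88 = 1 / 224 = 0.00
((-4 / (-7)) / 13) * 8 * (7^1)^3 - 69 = 671 / 13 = 51.62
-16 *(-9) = 144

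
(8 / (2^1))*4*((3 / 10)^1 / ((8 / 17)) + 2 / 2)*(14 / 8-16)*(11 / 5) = -82137 / 100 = -821.37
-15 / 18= -5 / 6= -0.83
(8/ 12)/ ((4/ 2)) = 1/ 3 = 0.33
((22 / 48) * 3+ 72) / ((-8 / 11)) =-6457 / 64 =-100.89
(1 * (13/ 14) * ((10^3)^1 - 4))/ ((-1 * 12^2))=-1079/ 168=-6.42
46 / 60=23 / 30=0.77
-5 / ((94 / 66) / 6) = -990 / 47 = -21.06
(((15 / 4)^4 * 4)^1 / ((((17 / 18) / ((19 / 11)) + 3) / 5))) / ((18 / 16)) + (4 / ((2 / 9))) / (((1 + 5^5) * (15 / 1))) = 12528426727 / 12639460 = 991.22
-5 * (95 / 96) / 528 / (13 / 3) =-475 / 219648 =-0.00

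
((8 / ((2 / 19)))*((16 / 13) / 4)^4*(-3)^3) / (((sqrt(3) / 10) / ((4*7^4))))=-1019847.97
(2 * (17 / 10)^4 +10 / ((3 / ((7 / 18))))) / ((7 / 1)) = 2430067 / 945000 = 2.57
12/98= 6/49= 0.12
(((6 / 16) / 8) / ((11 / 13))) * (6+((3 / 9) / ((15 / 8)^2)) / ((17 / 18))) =50557 / 149600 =0.34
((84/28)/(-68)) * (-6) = 9/34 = 0.26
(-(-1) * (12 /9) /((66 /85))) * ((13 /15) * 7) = 3094 /297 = 10.42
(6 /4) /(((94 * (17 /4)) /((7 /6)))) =7 /1598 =0.00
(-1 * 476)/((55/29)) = -13804/55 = -250.98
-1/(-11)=1/11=0.09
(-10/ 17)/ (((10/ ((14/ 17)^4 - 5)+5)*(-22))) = 0.01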